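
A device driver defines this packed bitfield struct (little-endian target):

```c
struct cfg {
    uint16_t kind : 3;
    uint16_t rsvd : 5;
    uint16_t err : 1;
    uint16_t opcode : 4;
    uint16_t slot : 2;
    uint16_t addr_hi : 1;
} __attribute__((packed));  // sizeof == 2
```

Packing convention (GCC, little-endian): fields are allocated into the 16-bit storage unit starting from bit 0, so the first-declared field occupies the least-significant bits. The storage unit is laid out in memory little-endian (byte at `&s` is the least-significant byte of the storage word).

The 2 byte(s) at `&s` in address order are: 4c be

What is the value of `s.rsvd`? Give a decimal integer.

9

[0]=0x4c [1]=0xbe (little-endian) → word 0xbe4c
kind:3 @ bit 0 → (0xbe4c>>0)&0x7 = 0x4
rsvd:5 @ bit 3 → (0xbe4c>>3)&0x1f = 0x9  ←
err:1 @ bit 8 → (0xbe4c>>8)&0x1 = 0x0
opcode:4 @ bit 9 → (0xbe4c>>9)&0xf = 0xf
slot:2 @ bit 13 → (0xbe4c>>13)&0x3 = 0x1
addr_hi:1 @ bit 15 → (0xbe4c>>15)&0x1 = 0x1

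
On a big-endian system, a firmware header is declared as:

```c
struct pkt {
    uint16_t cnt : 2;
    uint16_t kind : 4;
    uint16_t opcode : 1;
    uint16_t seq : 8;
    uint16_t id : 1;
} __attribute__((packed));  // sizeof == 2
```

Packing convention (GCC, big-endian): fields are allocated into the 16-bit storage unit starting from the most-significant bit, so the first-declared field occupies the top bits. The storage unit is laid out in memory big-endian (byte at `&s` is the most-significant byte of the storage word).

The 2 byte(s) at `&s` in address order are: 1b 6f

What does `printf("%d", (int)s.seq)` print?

[0]=0x1b [1]=0x6f (big-endian) → word 0x1b6f
cnt:2 @ bit 14 → (0x1b6f>>14)&0x3 = 0x0
kind:4 @ bit 10 → (0x1b6f>>10)&0xf = 0x6
opcode:1 @ bit 9 → (0x1b6f>>9)&0x1 = 0x1
seq:8 @ bit 1 → (0x1b6f>>1)&0xff = 0xb7  ←
id:1 @ bit 0 → (0x1b6f>>0)&0x1 = 0x1

183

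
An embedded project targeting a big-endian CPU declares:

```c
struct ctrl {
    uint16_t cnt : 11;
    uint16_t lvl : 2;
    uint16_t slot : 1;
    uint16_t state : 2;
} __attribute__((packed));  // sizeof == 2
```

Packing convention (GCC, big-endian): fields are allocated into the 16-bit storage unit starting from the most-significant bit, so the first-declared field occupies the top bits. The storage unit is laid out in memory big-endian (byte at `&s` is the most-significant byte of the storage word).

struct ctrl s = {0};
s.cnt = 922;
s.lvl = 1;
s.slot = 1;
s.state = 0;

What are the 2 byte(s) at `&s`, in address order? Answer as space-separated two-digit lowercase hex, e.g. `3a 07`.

[5+:11] cnt=922 & 0x7ff = 0x39a; word=0x7340
[3+:2] lvl=1 & 0x3 = 0x1; word=0x7348
[2+:1] slot=1 & 0x1 = 0x1; word=0x734c
[0+:2] state=0 & 0x3 = 0x0; word=0x734c
word = 0x734c → big-endian bytes:
  [0]=0x73  [1]=0x4c

73 4c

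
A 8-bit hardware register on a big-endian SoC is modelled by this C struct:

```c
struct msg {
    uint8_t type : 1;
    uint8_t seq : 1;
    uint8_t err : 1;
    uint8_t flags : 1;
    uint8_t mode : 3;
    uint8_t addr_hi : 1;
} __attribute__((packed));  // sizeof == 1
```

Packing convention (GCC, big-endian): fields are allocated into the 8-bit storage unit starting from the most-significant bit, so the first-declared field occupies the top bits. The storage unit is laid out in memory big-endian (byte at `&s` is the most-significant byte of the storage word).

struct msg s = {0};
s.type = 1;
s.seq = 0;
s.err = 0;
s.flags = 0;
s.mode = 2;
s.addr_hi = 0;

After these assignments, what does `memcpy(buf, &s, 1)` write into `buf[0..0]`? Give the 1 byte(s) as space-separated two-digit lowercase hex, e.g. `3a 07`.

84

type (1b) val=1 bits=0x1 at bit 7: 0x80
seq (1b) val=0 bits=0x0 at bit 6: 0x80
err (1b) val=0 bits=0x0 at bit 5: 0x80
flags (1b) val=0 bits=0x0 at bit 4: 0x80
mode (3b) val=2 bits=0x2 at bit 1: 0x84
addr_hi (1b) val=0 bits=0x0 at bit 0: 0x84
word = 0x84 → big-endian bytes:
  [0]=0x84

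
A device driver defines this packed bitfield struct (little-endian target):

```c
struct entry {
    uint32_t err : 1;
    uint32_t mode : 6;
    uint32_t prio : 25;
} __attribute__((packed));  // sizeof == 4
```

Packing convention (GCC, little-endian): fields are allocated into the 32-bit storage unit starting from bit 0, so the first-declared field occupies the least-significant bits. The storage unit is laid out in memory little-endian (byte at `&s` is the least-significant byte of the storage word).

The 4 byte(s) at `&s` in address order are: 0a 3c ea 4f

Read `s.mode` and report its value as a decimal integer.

5

[0]=0x0a [1]=0x3c [2]=0xea [3]=0x4f (little-endian) → word 0x4fea3c0a
err:1 @ bit 0 → (0x4fea3c0a>>0)&0x1 = 0x0
mode:6 @ bit 1 → (0x4fea3c0a>>1)&0x3f = 0x5  ←
prio:25 @ bit 7 → (0x4fea3c0a>>7)&0x1ffffff = 0x9fd478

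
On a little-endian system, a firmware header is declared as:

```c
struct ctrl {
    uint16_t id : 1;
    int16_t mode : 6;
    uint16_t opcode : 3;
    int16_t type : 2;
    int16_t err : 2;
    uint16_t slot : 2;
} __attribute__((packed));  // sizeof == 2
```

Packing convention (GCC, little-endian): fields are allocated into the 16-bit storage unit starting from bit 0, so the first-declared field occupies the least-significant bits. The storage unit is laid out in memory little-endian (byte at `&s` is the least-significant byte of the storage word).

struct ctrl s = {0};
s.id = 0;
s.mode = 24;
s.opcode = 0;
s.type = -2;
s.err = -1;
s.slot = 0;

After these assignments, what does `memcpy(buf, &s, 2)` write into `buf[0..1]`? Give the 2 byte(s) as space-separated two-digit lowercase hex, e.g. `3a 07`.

[0+:1] id=0 & 0x1 = 0x0; word=0x0000
[1+:6] mode=24 & 0x3f = 0x18; word=0x0030
[7+:3] opcode=0 & 0x7 = 0x0; word=0x0030
[10+:2] type=-2 & 0x3 = 0x2; word=0x0830
[12+:2] err=-1 & 0x3 = 0x3; word=0x3830
[14+:2] slot=0 & 0x3 = 0x0; word=0x3830
word = 0x3830 → little-endian bytes:
  [0]=0x30  [1]=0x38

30 38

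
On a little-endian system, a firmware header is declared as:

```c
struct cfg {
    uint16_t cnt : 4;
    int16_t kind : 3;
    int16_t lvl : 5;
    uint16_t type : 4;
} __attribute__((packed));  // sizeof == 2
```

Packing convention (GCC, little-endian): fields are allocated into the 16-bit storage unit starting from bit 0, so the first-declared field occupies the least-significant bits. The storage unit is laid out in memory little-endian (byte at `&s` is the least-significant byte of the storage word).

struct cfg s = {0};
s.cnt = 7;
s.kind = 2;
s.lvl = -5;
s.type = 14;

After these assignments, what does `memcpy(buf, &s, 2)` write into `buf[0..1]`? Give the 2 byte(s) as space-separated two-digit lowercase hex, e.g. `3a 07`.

cnt (4b) val=7 bits=0x7 at bit 0: 0x0007
kind (3b) val=2 bits=0x2 at bit 4: 0x0027
lvl (5b) val=-5 bits=0x1b at bit 7: 0x0da7
type (4b) val=14 bits=0xe at bit 12: 0xeda7
word = 0xeda7 → little-endian bytes:
  [0]=0xa7  [1]=0xed

a7 ed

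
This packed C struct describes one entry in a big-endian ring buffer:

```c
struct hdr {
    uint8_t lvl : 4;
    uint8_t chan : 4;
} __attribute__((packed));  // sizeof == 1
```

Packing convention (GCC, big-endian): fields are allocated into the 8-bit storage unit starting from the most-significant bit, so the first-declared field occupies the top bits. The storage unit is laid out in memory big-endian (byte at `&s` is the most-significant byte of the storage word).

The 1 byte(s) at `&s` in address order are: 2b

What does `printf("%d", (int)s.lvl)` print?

2

[0]=0x2b (big-endian) → word 0x2b
lvl:4 @ bit 4 → (0x2b>>4)&0xf = 0x2  ←
chan:4 @ bit 0 → (0x2b>>0)&0xf = 0xb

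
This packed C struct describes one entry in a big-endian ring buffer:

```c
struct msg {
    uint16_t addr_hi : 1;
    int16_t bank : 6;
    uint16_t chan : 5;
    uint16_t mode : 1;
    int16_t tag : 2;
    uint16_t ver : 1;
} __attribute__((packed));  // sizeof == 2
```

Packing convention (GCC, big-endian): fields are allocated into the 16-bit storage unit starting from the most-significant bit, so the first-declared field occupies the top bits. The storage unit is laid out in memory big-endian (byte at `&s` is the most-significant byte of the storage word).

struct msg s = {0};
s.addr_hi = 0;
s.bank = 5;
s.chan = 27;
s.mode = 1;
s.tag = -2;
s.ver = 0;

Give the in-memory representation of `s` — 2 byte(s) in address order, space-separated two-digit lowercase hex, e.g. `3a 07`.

addr_hi:1 = 0 → 0x0 << 15 → word 0x0000
bank:6 = 5 → 0x5 << 9 → word 0x0a00
chan:5 = 27 → 0x1b << 4 → word 0x0bb0
mode:1 = 1 → 0x1 << 3 → word 0x0bb8
tag:2 = -2 → 0x2 << 1 → word 0x0bbc
ver:1 = 0 → 0x0 << 0 → word 0x0bbc
word = 0x0bbc → big-endian bytes:
  [0]=0x0b  [1]=0xbc

0b bc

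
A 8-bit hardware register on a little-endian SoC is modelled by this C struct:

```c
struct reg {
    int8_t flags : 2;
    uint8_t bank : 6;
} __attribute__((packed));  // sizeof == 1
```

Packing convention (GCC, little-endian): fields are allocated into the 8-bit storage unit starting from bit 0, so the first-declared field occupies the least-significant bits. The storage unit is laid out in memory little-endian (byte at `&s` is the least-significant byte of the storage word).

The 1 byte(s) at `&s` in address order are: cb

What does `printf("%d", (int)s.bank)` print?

[0]=0xcb (little-endian) → word 0xcb
flags [0+:2] = (word>>0) & 0x3 = 3
bank [2+:6] = (word>>2) & 0x3f = 50  ←

50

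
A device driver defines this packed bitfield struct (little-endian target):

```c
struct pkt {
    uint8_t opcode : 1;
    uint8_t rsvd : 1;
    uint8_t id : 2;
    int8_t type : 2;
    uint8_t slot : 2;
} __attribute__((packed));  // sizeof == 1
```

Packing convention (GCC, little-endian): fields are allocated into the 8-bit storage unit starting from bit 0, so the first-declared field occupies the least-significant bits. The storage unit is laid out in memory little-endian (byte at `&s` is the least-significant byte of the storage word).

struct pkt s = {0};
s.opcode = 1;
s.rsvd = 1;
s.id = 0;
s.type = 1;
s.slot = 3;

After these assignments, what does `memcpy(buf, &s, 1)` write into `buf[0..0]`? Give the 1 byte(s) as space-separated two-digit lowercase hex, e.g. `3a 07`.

d3

opcode (1b) val=1 bits=0x1 at bit 0: 0x01
rsvd (1b) val=1 bits=0x1 at bit 1: 0x03
id (2b) val=0 bits=0x0 at bit 2: 0x03
type (2b) val=1 bits=0x1 at bit 4: 0x13
slot (2b) val=3 bits=0x3 at bit 6: 0xd3
word = 0xd3 → little-endian bytes:
  [0]=0xd3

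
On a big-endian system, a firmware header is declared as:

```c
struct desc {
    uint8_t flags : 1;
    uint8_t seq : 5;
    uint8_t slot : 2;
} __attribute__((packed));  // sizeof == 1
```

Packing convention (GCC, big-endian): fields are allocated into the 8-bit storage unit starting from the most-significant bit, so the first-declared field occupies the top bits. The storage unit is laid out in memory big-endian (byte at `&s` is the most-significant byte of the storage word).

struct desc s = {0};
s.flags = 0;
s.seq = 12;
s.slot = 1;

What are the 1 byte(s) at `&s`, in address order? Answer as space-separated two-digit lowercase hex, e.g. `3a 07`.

31

flags:1 = 0 → 0x0 << 7 → word 0x00
seq:5 = 12 → 0xc << 2 → word 0x30
slot:2 = 1 → 0x1 << 0 → word 0x31
word = 0x31 → big-endian bytes:
  [0]=0x31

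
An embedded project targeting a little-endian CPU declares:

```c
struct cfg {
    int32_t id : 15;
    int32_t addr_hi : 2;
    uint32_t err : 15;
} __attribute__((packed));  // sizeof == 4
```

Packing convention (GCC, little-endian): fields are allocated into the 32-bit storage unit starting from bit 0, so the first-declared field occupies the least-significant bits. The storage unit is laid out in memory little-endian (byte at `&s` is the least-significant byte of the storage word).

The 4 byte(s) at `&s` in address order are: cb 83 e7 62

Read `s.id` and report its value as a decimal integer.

[0]=0xcb [1]=0x83 [2]=0xe7 [3]=0x62 (little-endian) → word 0x62e783cb
id:15 @ bit 0 → (0x62e783cb>>0)&0x7fff = 0x3cb  ←
addr_hi:2 @ bit 15 → (0x62e783cb>>15)&0x3 = 0x3
err:15 @ bit 17 → (0x62e783cb>>17)&0x7fff = 0x3173
id signed 15b, MSB=0: value = 971

971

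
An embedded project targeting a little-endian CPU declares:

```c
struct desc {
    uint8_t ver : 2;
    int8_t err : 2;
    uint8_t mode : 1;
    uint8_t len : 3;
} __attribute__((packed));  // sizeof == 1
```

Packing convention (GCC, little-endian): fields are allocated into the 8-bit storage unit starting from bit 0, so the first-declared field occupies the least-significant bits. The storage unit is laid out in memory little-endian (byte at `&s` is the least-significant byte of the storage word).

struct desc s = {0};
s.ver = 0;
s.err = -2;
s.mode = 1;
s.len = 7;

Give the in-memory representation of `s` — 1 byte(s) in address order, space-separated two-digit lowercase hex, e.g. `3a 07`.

[0+:2] ver=0 & 0x3 = 0x0; word=0x00
[2+:2] err=-2 & 0x3 = 0x2; word=0x08
[4+:1] mode=1 & 0x1 = 0x1; word=0x18
[5+:3] len=7 & 0x7 = 0x7; word=0xf8
word = 0xf8 → little-endian bytes:
  [0]=0xf8

f8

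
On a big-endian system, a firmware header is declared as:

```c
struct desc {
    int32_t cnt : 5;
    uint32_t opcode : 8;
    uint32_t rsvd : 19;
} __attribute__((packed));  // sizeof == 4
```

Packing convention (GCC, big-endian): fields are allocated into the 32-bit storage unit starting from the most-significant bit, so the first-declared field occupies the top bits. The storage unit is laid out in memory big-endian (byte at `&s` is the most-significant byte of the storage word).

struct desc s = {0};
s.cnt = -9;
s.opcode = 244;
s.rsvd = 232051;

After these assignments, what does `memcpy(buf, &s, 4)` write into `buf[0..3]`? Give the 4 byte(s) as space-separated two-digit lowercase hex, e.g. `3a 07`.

[27+:5] cnt=-9 & 0x1f = 0x17; word=0xb8000000
[19+:8] opcode=244 & 0xff = 0xf4; word=0xbfa00000
[0+:19] rsvd=232051 & 0x7ffff = 0x38a73; word=0xbfa38a73
word = 0xbfa38a73 → big-endian bytes:
  [0]=0xbf  [1]=0xa3  [2]=0x8a  [3]=0x73

bf a3 8a 73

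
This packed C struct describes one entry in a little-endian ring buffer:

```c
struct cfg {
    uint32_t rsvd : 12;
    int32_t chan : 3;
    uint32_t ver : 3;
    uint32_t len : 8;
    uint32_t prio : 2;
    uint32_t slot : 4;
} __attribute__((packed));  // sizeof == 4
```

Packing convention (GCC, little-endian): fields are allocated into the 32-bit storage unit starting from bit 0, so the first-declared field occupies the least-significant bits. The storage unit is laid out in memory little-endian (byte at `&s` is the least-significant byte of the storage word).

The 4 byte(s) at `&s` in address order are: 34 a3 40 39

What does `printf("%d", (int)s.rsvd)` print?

[0]=0x34 [1]=0xa3 [2]=0x40 [3]=0x39 (little-endian) → word 0x3940a334
rsvd [0+:12] = (word>>0) & 0xfff = 820  ←
chan [12+:3] = (word>>12) & 0x7 = 2
ver [15+:3] = (word>>15) & 0x7 = 1
len [18+:8] = (word>>18) & 0xff = 80
prio [26+:2] = (word>>26) & 0x3 = 2
slot [28+:4] = (word>>28) & 0xf = 3

820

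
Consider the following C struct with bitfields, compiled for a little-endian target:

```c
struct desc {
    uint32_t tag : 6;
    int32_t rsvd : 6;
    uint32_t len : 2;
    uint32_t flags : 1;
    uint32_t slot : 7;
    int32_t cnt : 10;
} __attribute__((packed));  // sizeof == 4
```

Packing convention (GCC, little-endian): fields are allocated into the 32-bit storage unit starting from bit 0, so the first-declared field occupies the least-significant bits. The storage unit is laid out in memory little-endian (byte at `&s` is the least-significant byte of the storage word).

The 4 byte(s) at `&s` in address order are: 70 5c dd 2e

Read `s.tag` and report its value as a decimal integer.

[0]=0x70 [1]=0x5c [2]=0xdd [3]=0x2e (little-endian) → word 0x2edd5c70
tag:6 @ bit 0 → (0x2edd5c70>>0)&0x3f = 0x30  ←
rsvd:6 @ bit 6 → (0x2edd5c70>>6)&0x3f = 0x31
len:2 @ bit 12 → (0x2edd5c70>>12)&0x3 = 0x1
flags:1 @ bit 14 → (0x2edd5c70>>14)&0x1 = 0x1
slot:7 @ bit 15 → (0x2edd5c70>>15)&0x7f = 0x3a
cnt:10 @ bit 22 → (0x2edd5c70>>22)&0x3ff = 0xbb

48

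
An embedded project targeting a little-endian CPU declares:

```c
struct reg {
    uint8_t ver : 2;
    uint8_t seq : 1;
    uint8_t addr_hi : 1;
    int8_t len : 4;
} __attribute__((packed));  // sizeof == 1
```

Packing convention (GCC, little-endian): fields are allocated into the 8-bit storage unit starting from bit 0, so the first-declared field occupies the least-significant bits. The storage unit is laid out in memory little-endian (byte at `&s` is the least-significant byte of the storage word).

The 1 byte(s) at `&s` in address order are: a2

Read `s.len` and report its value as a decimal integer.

[0]=0xa2 (little-endian) → word 0xa2
ver [0+:2] = (word>>0) & 0x3 = 2
seq [2+:1] = (word>>2) & 0x1 = 0
addr_hi [3+:1] = (word>>3) & 0x1 = 0
len [4+:4] = (word>>4) & 0xf = 10  ←
len signed 4b, MSB=1: 10 - 16 = -6

-6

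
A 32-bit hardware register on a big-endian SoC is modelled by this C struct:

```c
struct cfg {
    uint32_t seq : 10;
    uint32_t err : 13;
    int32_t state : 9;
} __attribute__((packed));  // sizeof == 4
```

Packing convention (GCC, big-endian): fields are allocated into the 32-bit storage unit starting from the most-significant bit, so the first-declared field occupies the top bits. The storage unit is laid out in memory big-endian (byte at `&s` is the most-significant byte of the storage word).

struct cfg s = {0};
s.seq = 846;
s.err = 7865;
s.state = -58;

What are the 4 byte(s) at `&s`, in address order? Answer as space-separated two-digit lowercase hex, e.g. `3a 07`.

d3 bd 73 c6

seq:10 = 846 → 0x34e << 22 → word 0xd3800000
err:13 = 7865 → 0x1eb9 << 9 → word 0xd3bd7200
state:9 = -58 → 0x1c6 << 0 → word 0xd3bd73c6
word = 0xd3bd73c6 → big-endian bytes:
  [0]=0xd3  [1]=0xbd  [2]=0x73  [3]=0xc6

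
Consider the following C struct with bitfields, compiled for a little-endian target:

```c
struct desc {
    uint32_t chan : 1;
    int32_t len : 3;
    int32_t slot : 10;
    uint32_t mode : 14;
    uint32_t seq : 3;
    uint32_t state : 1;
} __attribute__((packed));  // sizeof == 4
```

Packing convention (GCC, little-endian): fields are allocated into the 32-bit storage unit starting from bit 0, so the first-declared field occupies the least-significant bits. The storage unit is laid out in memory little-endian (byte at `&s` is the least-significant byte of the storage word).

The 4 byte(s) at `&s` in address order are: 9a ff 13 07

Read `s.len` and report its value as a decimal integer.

[0]=0x9a [1]=0xff [2]=0x13 [3]=0x07 (little-endian) → word 0x0713ff9a
chan:1 @ bit 0 → (0x0713ff9a>>0)&0x1 = 0x0
len:3 @ bit 1 → (0x0713ff9a>>1)&0x7 = 0x5  ←
slot:10 @ bit 4 → (0x0713ff9a>>4)&0x3ff = 0x3f9
mode:14 @ bit 14 → (0x0713ff9a>>14)&0x3fff = 0x1c4f
seq:3 @ bit 28 → (0x0713ff9a>>28)&0x7 = 0x0
state:1 @ bit 31 → (0x0713ff9a>>31)&0x1 = 0x0
len signed 3b, MSB=1: 5 - 8 = -3

-3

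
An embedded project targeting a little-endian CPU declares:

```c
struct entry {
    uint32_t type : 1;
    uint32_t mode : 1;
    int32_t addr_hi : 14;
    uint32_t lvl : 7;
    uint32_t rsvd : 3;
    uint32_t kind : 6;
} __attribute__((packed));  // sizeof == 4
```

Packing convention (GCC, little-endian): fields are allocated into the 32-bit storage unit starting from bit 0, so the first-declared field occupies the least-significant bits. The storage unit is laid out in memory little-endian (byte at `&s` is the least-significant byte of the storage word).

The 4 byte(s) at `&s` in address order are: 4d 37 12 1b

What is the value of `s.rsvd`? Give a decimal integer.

6

[0]=0x4d [1]=0x37 [2]=0x12 [3]=0x1b (little-endian) → word 0x1b12374d
type [0+:1] = (word>>0) & 0x1 = 1
mode [1+:1] = (word>>1) & 0x1 = 0
addr_hi [2+:14] = (word>>2) & 0x3fff = 3539
lvl [16+:7] = (word>>16) & 0x7f = 18
rsvd [23+:3] = (word>>23) & 0x7 = 6  ←
kind [26+:6] = (word>>26) & 0x3f = 6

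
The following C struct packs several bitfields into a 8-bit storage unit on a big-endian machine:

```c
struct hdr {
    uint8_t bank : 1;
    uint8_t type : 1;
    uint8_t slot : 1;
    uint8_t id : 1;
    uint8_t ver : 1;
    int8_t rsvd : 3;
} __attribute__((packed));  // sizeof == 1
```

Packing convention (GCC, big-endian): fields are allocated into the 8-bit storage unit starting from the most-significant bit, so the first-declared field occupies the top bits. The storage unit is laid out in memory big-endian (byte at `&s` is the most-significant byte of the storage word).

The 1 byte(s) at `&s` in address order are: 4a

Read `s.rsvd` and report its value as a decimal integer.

[0]=0x4a (big-endian) → word 0x4a
bank [7+:1] = (word>>7) & 0x1 = 0
type [6+:1] = (word>>6) & 0x1 = 1
slot [5+:1] = (word>>5) & 0x1 = 0
id [4+:1] = (word>>4) & 0x1 = 0
ver [3+:1] = (word>>3) & 0x1 = 1
rsvd [0+:3] = (word>>0) & 0x7 = 2  ←
rsvd signed 3b, MSB=0: value = 2

2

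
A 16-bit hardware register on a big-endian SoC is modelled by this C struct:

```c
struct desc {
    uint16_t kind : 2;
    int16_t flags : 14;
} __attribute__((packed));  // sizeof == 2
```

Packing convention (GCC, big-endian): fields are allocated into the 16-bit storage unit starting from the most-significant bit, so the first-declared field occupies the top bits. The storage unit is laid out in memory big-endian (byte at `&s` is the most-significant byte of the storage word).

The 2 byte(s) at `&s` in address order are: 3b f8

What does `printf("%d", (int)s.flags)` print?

[0]=0x3b [1]=0xf8 (big-endian) → word 0x3bf8
kind [14+:2] = (word>>14) & 0x3 = 0
flags [0+:14] = (word>>0) & 0x3fff = 15352  ←
flags signed 14b, MSB=1: 15352 - 16384 = -1032

-1032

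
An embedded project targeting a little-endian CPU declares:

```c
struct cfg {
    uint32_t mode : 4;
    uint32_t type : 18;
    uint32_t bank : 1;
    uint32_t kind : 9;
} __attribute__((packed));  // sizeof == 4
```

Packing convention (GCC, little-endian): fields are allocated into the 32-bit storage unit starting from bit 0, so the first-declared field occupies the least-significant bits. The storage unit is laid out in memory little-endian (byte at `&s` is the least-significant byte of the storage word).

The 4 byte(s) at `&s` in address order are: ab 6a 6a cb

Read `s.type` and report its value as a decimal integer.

173738

[0]=0xab [1]=0x6a [2]=0x6a [3]=0xcb (little-endian) → word 0xcb6a6aab
mode:4 @ bit 0 → (0xcb6a6aab>>0)&0xf = 0xb
type:18 @ bit 4 → (0xcb6a6aab>>4)&0x3ffff = 0x2a6aa  ←
bank:1 @ bit 22 → (0xcb6a6aab>>22)&0x1 = 0x1
kind:9 @ bit 23 → (0xcb6a6aab>>23)&0x1ff = 0x196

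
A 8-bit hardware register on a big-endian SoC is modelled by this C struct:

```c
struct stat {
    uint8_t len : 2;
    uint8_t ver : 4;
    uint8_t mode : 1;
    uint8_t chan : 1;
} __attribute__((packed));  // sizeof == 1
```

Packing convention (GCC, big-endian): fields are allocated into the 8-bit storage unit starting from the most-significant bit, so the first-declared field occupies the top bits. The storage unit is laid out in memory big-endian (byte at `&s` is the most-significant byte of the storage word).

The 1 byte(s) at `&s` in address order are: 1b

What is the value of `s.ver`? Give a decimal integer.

6

[0]=0x1b (big-endian) → word 0x1b
len:2 @ bit 6 → (0x1b>>6)&0x3 = 0x0
ver:4 @ bit 2 → (0x1b>>2)&0xf = 0x6  ←
mode:1 @ bit 1 → (0x1b>>1)&0x1 = 0x1
chan:1 @ bit 0 → (0x1b>>0)&0x1 = 0x1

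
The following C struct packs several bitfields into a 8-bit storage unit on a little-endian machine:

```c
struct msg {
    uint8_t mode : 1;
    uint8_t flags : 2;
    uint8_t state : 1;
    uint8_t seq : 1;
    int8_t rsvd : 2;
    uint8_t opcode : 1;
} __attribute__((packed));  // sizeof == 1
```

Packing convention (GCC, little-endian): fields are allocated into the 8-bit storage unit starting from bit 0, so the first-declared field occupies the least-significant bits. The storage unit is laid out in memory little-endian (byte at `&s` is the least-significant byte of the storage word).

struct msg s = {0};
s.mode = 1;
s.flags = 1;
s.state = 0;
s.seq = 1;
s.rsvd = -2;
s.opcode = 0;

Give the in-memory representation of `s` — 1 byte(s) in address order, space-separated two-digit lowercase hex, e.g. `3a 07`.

mode:1 = 1 → 0x1 << 0 → word 0x01
flags:2 = 1 → 0x1 << 1 → word 0x03
state:1 = 0 → 0x0 << 3 → word 0x03
seq:1 = 1 → 0x1 << 4 → word 0x13
rsvd:2 = -2 → 0x2 << 5 → word 0x53
opcode:1 = 0 → 0x0 << 7 → word 0x53
word = 0x53 → little-endian bytes:
  [0]=0x53

53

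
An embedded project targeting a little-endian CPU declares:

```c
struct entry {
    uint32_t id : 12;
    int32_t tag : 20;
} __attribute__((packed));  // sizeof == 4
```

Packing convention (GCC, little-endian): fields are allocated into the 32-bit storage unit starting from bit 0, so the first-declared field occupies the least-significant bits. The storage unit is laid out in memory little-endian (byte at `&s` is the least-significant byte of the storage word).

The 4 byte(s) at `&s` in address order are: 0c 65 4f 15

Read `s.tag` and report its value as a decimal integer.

[0]=0x0c [1]=0x65 [2]=0x4f [3]=0x15 (little-endian) → word 0x154f650c
id:12 @ bit 0 → (0x154f650c>>0)&0xfff = 0x50c
tag:20 @ bit 12 → (0x154f650c>>12)&0xfffff = 0x154f6  ←
tag signed 20b, MSB=0: value = 87286

87286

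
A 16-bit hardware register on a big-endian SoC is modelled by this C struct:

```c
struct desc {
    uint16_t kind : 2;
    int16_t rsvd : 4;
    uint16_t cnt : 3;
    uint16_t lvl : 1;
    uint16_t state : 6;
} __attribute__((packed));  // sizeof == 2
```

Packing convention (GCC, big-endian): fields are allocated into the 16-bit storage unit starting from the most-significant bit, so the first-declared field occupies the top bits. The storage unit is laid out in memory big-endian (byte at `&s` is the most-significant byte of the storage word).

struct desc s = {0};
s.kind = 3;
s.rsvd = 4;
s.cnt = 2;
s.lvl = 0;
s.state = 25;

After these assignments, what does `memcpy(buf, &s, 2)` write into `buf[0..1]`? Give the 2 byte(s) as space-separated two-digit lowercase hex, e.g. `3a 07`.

d1 19

[14+:2] kind=3 & 0x3 = 0x3; word=0xc000
[10+:4] rsvd=4 & 0xf = 0x4; word=0xd000
[7+:3] cnt=2 & 0x7 = 0x2; word=0xd100
[6+:1] lvl=0 & 0x1 = 0x0; word=0xd100
[0+:6] state=25 & 0x3f = 0x19; word=0xd119
word = 0xd119 → big-endian bytes:
  [0]=0xd1  [1]=0x19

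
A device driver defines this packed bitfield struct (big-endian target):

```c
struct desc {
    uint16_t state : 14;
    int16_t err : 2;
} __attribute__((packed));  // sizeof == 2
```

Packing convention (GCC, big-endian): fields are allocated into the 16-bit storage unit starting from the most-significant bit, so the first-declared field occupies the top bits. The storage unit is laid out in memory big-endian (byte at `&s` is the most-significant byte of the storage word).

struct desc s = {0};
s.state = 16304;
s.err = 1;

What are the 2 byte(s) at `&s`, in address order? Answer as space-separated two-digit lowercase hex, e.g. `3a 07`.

fe c1

state (14b) val=16304 bits=0x3fb0 at bit 2: 0xfec0
err (2b) val=1 bits=0x1 at bit 0: 0xfec1
word = 0xfec1 → big-endian bytes:
  [0]=0xfe  [1]=0xc1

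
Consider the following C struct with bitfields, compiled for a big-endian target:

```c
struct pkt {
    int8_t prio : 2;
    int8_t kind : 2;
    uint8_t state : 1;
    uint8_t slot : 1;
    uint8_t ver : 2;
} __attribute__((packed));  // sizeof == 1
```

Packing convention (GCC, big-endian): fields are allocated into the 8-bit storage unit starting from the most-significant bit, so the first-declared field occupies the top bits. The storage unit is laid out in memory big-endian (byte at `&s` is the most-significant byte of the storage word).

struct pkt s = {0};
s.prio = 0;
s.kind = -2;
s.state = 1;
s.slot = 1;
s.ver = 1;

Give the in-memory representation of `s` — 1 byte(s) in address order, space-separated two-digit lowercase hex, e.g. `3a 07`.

prio (2b) val=0 bits=0x0 at bit 6: 0x00
kind (2b) val=-2 bits=0x2 at bit 4: 0x20
state (1b) val=1 bits=0x1 at bit 3: 0x28
slot (1b) val=1 bits=0x1 at bit 2: 0x2c
ver (2b) val=1 bits=0x1 at bit 0: 0x2d
word = 0x2d → big-endian bytes:
  [0]=0x2d

2d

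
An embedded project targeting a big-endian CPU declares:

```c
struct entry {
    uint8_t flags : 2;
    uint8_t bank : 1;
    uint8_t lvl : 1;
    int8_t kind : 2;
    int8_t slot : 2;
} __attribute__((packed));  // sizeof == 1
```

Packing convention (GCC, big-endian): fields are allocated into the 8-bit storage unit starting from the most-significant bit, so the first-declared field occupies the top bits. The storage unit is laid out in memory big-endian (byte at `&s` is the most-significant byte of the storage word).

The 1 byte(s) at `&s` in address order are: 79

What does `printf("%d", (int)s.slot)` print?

[0]=0x79 (big-endian) → word 0x79
flags:2 @ bit 6 → (0x79>>6)&0x3 = 0x1
bank:1 @ bit 5 → (0x79>>5)&0x1 = 0x1
lvl:1 @ bit 4 → (0x79>>4)&0x1 = 0x1
kind:2 @ bit 2 → (0x79>>2)&0x3 = 0x2
slot:2 @ bit 0 → (0x79>>0)&0x3 = 0x1  ←
slot signed 2b, MSB=0: value = 1

1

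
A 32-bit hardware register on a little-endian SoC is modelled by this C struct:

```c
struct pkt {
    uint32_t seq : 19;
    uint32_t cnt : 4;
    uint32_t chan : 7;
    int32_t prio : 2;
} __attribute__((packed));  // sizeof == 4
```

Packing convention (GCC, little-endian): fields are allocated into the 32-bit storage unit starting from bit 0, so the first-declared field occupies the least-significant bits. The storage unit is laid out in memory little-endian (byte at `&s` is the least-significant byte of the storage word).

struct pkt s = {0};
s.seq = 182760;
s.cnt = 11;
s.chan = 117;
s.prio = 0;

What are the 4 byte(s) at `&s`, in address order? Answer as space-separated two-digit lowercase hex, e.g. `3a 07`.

e8 c9 da 3a

seq (19b) val=182760 bits=0x2c9e8 at bit 0: 0x0002c9e8
cnt (4b) val=11 bits=0xb at bit 19: 0x005ac9e8
chan (7b) val=117 bits=0x75 at bit 23: 0x3adac9e8
prio (2b) val=0 bits=0x0 at bit 30: 0x3adac9e8
word = 0x3adac9e8 → little-endian bytes:
  [0]=0xe8  [1]=0xc9  [2]=0xda  [3]=0x3a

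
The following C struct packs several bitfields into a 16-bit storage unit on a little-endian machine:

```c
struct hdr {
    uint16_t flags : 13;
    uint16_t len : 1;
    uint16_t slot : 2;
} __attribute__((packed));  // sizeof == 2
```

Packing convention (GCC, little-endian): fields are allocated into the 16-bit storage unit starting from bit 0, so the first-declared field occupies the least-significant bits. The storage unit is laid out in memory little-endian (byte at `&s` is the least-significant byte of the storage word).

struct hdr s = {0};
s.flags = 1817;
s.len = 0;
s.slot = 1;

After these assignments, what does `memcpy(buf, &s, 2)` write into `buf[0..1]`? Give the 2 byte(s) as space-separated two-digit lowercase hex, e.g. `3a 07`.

flags (13b) val=1817 bits=0x719 at bit 0: 0x0719
len (1b) val=0 bits=0x0 at bit 13: 0x0719
slot (2b) val=1 bits=0x1 at bit 14: 0x4719
word = 0x4719 → little-endian bytes:
  [0]=0x19  [1]=0x47

19 47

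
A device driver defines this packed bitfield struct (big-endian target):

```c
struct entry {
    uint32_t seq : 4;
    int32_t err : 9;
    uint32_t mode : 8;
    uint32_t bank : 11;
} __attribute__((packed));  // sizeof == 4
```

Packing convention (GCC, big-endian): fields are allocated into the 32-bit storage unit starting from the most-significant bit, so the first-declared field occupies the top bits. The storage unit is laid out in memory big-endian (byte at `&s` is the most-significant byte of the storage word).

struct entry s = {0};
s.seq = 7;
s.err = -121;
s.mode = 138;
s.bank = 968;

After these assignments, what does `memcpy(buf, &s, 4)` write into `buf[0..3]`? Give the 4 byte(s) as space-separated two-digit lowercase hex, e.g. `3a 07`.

[28+:4] seq=7 & 0xf = 0x7; word=0x70000000
[19+:9] err=-121 & 0x1ff = 0x187; word=0x7c380000
[11+:8] mode=138 & 0xff = 0x8a; word=0x7c3c5000
[0+:11] bank=968 & 0x7ff = 0x3c8; word=0x7c3c53c8
word = 0x7c3c53c8 → big-endian bytes:
  [0]=0x7c  [1]=0x3c  [2]=0x53  [3]=0xc8

7c 3c 53 c8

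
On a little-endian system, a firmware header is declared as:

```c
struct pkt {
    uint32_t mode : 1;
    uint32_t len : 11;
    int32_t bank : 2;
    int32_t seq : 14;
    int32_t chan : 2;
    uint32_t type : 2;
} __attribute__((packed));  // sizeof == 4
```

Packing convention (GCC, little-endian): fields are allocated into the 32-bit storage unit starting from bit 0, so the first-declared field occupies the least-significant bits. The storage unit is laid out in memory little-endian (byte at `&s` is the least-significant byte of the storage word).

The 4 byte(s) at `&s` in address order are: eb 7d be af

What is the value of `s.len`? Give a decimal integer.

[0]=0xeb [1]=0x7d [2]=0xbe [3]=0xaf (little-endian) → word 0xafbe7deb
mode [0+:1] = (word>>0) & 0x1 = 1
len [1+:11] = (word>>1) & 0x7ff = 1781  ←
bank [12+:2] = (word>>12) & 0x3 = 3
seq [14+:14] = (word>>14) & 0x3fff = 16121
chan [28+:2] = (word>>28) & 0x3 = 2
type [30+:2] = (word>>30) & 0x3 = 2

1781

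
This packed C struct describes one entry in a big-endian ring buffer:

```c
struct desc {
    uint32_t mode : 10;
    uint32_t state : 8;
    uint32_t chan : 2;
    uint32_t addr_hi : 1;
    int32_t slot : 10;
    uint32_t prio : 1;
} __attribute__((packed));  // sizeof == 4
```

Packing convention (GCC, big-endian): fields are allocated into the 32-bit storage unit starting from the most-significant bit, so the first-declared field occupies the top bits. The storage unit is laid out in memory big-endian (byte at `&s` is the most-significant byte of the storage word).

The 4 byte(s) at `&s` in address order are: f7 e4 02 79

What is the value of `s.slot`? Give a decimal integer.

[0]=0xf7 [1]=0xe4 [2]=0x02 [3]=0x79 (big-endian) → word 0xf7e40279
mode [22+:10] = (word>>22) & 0x3ff = 991
state [14+:8] = (word>>14) & 0xff = 144
chan [12+:2] = (word>>12) & 0x3 = 0
addr_hi [11+:1] = (word>>11) & 0x1 = 0
slot [1+:10] = (word>>1) & 0x3ff = 316  ←
prio [0+:1] = (word>>0) & 0x1 = 1
slot signed 10b, MSB=0: value = 316

316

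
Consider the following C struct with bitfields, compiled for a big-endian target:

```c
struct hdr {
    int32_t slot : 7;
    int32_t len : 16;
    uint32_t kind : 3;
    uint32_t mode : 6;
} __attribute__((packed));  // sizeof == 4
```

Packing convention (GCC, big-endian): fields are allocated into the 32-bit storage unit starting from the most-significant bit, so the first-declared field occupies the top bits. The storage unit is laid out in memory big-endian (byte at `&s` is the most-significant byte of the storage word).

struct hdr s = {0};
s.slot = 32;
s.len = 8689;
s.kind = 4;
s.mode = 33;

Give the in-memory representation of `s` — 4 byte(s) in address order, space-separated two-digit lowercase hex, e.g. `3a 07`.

slot (7b) val=32 bits=0x20 at bit 25: 0x40000000
len (16b) val=8689 bits=0x21f1 at bit 9: 0x4043e200
kind (3b) val=4 bits=0x4 at bit 6: 0x4043e300
mode (6b) val=33 bits=0x21 at bit 0: 0x4043e321
word = 0x4043e321 → big-endian bytes:
  [0]=0x40  [1]=0x43  [2]=0xe3  [3]=0x21

40 43 e3 21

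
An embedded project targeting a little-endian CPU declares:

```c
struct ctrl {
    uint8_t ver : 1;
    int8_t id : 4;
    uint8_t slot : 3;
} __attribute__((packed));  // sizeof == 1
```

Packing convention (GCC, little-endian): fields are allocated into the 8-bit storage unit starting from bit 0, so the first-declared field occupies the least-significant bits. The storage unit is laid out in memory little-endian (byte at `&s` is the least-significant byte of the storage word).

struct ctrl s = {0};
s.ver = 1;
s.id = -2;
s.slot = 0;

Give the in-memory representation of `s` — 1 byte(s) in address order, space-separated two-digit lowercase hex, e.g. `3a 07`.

1d

ver (1b) val=1 bits=0x1 at bit 0: 0x01
id (4b) val=-2 bits=0xe at bit 1: 0x1d
slot (3b) val=0 bits=0x0 at bit 5: 0x1d
word = 0x1d → little-endian bytes:
  [0]=0x1d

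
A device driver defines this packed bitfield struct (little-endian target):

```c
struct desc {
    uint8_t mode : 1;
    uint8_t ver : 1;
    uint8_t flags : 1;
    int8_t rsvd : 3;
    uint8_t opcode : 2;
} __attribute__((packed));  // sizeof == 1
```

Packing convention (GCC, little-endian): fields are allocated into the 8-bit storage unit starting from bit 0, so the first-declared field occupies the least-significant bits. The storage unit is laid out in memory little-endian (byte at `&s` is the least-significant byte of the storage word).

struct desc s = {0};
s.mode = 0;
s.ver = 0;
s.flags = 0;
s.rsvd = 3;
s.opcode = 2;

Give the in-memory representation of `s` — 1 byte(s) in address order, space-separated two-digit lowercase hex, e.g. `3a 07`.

98

mode:1 = 0 → 0x0 << 0 → word 0x00
ver:1 = 0 → 0x0 << 1 → word 0x00
flags:1 = 0 → 0x0 << 2 → word 0x00
rsvd:3 = 3 → 0x3 << 3 → word 0x18
opcode:2 = 2 → 0x2 << 6 → word 0x98
word = 0x98 → little-endian bytes:
  [0]=0x98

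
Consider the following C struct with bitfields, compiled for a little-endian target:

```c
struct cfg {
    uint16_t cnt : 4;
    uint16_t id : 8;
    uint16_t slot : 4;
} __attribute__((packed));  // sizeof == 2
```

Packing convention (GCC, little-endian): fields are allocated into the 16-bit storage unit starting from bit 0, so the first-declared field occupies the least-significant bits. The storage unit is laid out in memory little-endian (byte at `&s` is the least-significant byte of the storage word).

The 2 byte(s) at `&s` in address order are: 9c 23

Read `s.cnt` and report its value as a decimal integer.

12

[0]=0x9c [1]=0x23 (little-endian) → word 0x239c
cnt [0+:4] = (word>>0) & 0xf = 12  ←
id [4+:8] = (word>>4) & 0xff = 57
slot [12+:4] = (word>>12) & 0xf = 2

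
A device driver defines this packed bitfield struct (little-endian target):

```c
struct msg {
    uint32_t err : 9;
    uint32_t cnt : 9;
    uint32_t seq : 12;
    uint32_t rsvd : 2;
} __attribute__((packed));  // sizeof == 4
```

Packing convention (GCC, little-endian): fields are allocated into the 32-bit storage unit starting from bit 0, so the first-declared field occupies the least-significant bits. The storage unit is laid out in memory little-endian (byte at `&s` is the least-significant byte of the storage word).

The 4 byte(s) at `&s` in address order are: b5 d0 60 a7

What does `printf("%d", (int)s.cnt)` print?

104

[0]=0xb5 [1]=0xd0 [2]=0x60 [3]=0xa7 (little-endian) → word 0xa760d0b5
err:9 @ bit 0 → (0xa760d0b5>>0)&0x1ff = 0xb5
cnt:9 @ bit 9 → (0xa760d0b5>>9)&0x1ff = 0x68  ←
seq:12 @ bit 18 → (0xa760d0b5>>18)&0xfff = 0x9d8
rsvd:2 @ bit 30 → (0xa760d0b5>>30)&0x3 = 0x2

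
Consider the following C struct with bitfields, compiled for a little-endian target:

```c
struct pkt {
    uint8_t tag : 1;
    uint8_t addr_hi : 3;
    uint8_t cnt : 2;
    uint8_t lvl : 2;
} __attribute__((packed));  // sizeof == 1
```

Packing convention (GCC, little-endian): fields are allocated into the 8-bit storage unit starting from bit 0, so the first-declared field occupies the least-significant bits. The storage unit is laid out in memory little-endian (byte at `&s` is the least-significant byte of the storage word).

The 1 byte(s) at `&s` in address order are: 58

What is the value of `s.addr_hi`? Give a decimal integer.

4

[0]=0x58 (little-endian) → word 0x58
tag [0+:1] = (word>>0) & 0x1 = 0
addr_hi [1+:3] = (word>>1) & 0x7 = 4  ←
cnt [4+:2] = (word>>4) & 0x3 = 1
lvl [6+:2] = (word>>6) & 0x3 = 1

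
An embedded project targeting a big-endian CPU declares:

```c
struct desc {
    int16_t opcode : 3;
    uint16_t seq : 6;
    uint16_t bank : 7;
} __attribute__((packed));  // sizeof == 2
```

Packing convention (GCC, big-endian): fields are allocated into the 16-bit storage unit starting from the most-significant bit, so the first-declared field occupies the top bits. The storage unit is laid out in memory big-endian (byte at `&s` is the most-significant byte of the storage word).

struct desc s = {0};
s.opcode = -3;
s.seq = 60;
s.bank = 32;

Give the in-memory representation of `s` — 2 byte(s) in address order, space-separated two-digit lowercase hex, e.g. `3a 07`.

[13+:3] opcode=-3 & 0x7 = 0x5; word=0xa000
[7+:6] seq=60 & 0x3f = 0x3c; word=0xbe00
[0+:7] bank=32 & 0x7f = 0x20; word=0xbe20
word = 0xbe20 → big-endian bytes:
  [0]=0xbe  [1]=0x20

be 20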